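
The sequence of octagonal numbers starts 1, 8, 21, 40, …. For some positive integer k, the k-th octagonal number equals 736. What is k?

16

Set n(3n−2) = 736, giving 3n² − 2n − 736 = 0.
So n = (2 + 94) / 6 = 96/6 = 16.
Check: 16·(3·16 − 2) = 736. ✓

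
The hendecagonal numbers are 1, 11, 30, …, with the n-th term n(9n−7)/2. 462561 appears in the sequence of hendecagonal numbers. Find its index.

Set n(9n−7)/2 = 462561, giving 9n² − 7n − 925122 = 0.
The discriminant is 49 + 72·462561 = 33304441, and √33304441 = 5771.
So n = (7 + 5771) / 18 = 5778/18 = 321.
Check: 321·(9·321 − 7)/2 = 462561. ✓

321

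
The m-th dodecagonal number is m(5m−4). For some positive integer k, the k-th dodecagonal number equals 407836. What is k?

286

Set n(5n−4) = 407836, giving 5n² − 4n − 407836 = 0.
The discriminant is 16 + 20·407836 = 8156736, and √8156736 = 2856.
So n = (4 + 2856) / 10 = 2860/10 = 286.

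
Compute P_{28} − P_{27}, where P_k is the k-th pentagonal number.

Consecutive pentagonal numbers differ by 3n − 2: here 3·28 − 2 = 82.

82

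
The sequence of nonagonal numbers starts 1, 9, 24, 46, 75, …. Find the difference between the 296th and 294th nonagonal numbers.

296·(7·296 − 5)/2 = 305916 and 294·(7·294 − 5)/2 = 301791.
Difference: 305916 − 301791 = 4125.

4125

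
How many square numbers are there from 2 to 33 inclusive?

4

The n-th square number is n².
Smallest index with value ≥ 2: n = 2 (giving 4).
Largest index with value ≤ 33: n = 5 (giving 25).
Indices 2 through 5: 4 terms.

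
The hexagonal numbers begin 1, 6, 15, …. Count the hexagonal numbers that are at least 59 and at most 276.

7

The n-th hexagonal number is n(2n−1).
Smallest index with value ≥ 59: n = 6 (giving 66).
Largest index with value ≤ 276: n = 12 (giving 276).
Indices 6 through 12: 7 terms.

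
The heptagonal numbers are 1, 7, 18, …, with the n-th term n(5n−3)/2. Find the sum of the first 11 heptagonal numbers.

1166

Σ i(5i−3)/2 = (5Σi² − 3Σi) / 2 over i = 1..11.
Σi = 66 and Σi² = 506.
(5·506 − 3·66) / 2 = 2332/2 = 1166.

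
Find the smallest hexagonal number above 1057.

Solve n(2n−1) > 1057 for integer n.
The largest n with value ≤ 1057 is 23 (since 1035 ≤ 1057 < 1128), so the first above is n = 24, value 1128.

1128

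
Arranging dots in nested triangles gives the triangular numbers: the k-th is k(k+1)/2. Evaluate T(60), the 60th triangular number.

The 60th triangular number is n(n+1)/2 with n = 60.
60·61/2 = 3660/2 = 1830.

1830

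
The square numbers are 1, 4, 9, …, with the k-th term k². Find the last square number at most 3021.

2916

Solve n² ≤ 3021 for integer n.
n = 54 gives 2916 ≤ 3021, while n = 55 gives 3025 > 3021; so the answer is 2916.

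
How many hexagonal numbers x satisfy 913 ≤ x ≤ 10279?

The n-th hexagonal number is n(2n−1).
Smallest index with value ≥ 913: n = 22 (giving 946).
Largest index with value ≤ 10279: n = 71 (giving 10011).
Indices 22 through 71: 50 terms.

50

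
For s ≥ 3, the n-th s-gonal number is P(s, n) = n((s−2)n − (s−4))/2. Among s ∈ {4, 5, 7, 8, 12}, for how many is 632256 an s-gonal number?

1

s = 4: P(4, 795) = 632025 and P(4, 796) = 633616; 632256 is not s-gonal.
s = 5: P(5, 649) = 631477 and P(5, 650) = 633425; 632256 is not s-gonal.
s = 7: P(7, 503) = 631768 and P(7, 504) = 634284; 632256 is not s-gonal.
s = 8: P(8, 459) = 631125 and P(8, 460) = 633880; 632256 is not s-gonal.
s = 12: P(12, 356) = 632256. ✓
Hits: s ∈ {12} → 1.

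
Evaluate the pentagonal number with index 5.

The 5th pentagonal number is n(3n−1)/2 with n = 5.
5·(3·5 − 1)/2 = 5·14/2 = 5·7 = 35.

35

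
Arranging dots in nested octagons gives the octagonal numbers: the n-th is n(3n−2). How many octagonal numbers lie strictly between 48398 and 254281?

164

The n-th octagonal number is n(3n−2).
Smallest index with value > 48398: n = 128 (giving 48896).
Largest index with value < 254281: n = 291 (giving 253461).
Indices 128 through 291: 164 terms.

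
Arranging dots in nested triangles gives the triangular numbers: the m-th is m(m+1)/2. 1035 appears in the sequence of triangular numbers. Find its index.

45

Set n(n+1)/2 = 1035, giving n² + n − 2070 = 0.
So n = (-1 + 91) / 2 = 90/2 = 45.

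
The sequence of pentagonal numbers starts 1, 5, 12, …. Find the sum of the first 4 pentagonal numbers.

40

Σ i(3i−1)/2 = (3Σi² − Σi) / 2 over i = 1..4.
Σi = 10 and Σi² = 30.
(3·30 − 1·10) / 2 = 80/2 = 40.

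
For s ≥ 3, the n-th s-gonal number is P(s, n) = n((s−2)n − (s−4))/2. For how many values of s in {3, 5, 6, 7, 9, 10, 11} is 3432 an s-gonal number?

1

s = 3: P(3, 82) = 3403 and P(3, 83) = 3486; 3432 is not s-gonal.
s = 5: P(5, 48) = 3432. ✓
s = 6: P(6, 41) = 3321 and P(6, 42) = 3486; 3432 is not s-gonal.
s = 7: P(7, 37) = 3367 and P(7, 38) = 3553; 3432 is not s-gonal.
s = 9: P(9, 31) = 3286 and P(9, 32) = 3504; 3432 is not s-gonal.
s = 10: P(10, 29) = 3277 and P(10, 30) = 3510; 3432 is not s-gonal.
s = 11: P(11, 28) = 3430 and P(11, 29) = 3683; 3432 is not s-gonal.
Hits: s ∈ {5} → 1.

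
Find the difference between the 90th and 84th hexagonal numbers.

2082

90·(2·90 − 1) = 16110 and 84·(2·84 − 1) = 14028.
Difference: 16110 − 14028 = 2082.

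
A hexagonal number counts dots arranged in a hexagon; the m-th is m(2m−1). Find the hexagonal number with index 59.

6903

The 59th hexagonal number is n(2n−1) with n = 59.
59·(2·59 − 1) = 59·117 = 6903.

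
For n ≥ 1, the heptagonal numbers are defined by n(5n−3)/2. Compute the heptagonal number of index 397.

393427

The 397th heptagonal number is n(5n−3)/2 with n = 397.
397·(5·397 − 3)/2 = 397·1982/2 = 397·991 = 393427.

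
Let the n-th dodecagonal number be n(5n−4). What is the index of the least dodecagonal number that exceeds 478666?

310

Solve n(5n−4) > 478666 for integer n.
The largest n with value ≤ 478666 is 309 (since 476169 ≤ 478666 < 479260), so the first above is n = 310, value 479260.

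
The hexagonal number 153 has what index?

Set n(2n−1) = 153, giving 2n² − n − 153 = 0.
The discriminant is 1 + 8·153 = 1225, and √1225 = 35.
So n = (1 + 35) / 4 = 36/4 = 9.

9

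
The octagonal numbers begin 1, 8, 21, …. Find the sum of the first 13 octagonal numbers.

2275

Σ i(3i−2) = 3Σi² − 2Σi over i = 1..13.
Σi = 91 and Σi² = 819.
3·819 − 2·91 = 2275.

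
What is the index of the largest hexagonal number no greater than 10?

2

Solve n(2n−1) ≤ 10 for integer n.
n = 2 gives 6 ≤ 10, while n = 3 gives 15 > 10; so the answer is index 2.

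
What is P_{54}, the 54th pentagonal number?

4347

The 54th pentagonal number is n(3n−1)/2 with n = 54.
54·(3·54 − 1)/2 = 54·161/2 = 4347.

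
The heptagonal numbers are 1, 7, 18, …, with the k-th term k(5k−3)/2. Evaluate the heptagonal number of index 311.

The 311th heptagonal number is n(5n−3)/2 with n = 311.
311·(5·311 − 3)/2 = 311·1552/2 = 311·776 = 241336.

241336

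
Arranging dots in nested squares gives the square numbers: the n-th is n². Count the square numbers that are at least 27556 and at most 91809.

The n-th square number is n².
Smallest index with value ≥ 27556: n = 166 (giving 27556).
Largest index with value ≤ 91809: n = 303 (giving 91809).
Indices 166 through 303: 138 terms.

138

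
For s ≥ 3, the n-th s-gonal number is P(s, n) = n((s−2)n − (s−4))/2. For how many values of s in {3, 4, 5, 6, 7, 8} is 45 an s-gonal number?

s = 3: P(3, 9) = 45. ✓
s = 4: P(4, 6) = 36 and P(4, 7) = 49; 45 is not s-gonal.
s = 5: P(5, 5) = 35 and P(5, 6) = 51; 45 is not s-gonal.
s = 6: P(6, 5) = 45. ✓
s = 7: P(7, 4) = 34 and P(7, 5) = 55; 45 is not s-gonal.
s = 8: P(8, 4) = 40 and P(8, 5) = 65; 45 is not s-gonal.
Hits: s ∈ {3, 6} → 2.

2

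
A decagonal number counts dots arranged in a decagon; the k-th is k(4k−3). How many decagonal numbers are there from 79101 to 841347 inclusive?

The n-th decagonal number is n(4n−3).
Smallest index with value ≥ 79101: n = 141 (giving 79101).
Largest index with value ≤ 841347: n = 459 (giving 841347).
Indices 141 through 459: 319 terms.

319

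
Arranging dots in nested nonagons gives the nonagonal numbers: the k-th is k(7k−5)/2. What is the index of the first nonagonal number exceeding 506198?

Solve n(7n−5)/2 > 506198 for integer n.
The largest n with value ≤ 506198 is 380 (since 504450 ≤ 506198 < 507111), so the first above is n = 381, value 507111.

381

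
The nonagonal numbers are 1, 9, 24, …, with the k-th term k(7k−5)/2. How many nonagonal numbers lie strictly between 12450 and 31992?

35

The n-th nonagonal number is n(7n−5)/2.
Smallest index with value > 12450: n = 61 (giving 12871).
Largest index with value < 31992: n = 95 (giving 31350).
Indices 61 through 95: 35 terms.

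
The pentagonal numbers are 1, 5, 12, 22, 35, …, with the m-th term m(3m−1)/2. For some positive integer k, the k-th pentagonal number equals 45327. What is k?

174

Set n(3n−1)/2 = 45327, giving 3n² − n − 90654 = 0.
The discriminant is 1 + 24·45327 = 1087849, and √1087849 = 1043.
So n = (1 + 1043) / 6 = 1044/6 = 174.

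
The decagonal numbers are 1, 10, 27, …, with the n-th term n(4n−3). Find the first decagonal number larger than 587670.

588672

Solve n(4n−3) > 587670 for integer n.
The largest n with value ≤ 587670 is 383 (since 585607 ≤ 587670 < 588672), so the first above is n = 384, value 588672.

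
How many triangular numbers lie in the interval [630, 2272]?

32

The n-th triangular number is n(n+1)/2.
Smallest index with value ≥ 630: n = 35 (giving 630).
Largest index with value ≤ 2272: n = 66 (giving 2211).
Indices 35 through 66: 32 terms.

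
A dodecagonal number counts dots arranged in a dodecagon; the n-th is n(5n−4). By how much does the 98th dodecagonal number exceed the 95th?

98·(5·98 − 4) = 47628 and 95·(5·95 − 4) = 44745.
Difference: 47628 − 44745 = 2883.

2883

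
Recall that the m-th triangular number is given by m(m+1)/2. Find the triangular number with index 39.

39·40/2 = 1560/2 = 780.

780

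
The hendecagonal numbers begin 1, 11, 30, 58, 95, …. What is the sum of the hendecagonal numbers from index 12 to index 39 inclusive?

Σ i(9i−7)/2 = (9Σi² − 7Σi) / 2 over i = 12..39.
Σi = 780 − 66 = 714 and Σi² = 20540 − 506 = 20034.
(9·20034 − 7·714) / 2 = 175308/2 = 87654.

87654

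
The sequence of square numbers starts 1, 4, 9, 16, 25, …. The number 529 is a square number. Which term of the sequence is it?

We need n² = 529, so n = √529 = 23.
Check: 23² = 529. ✓

23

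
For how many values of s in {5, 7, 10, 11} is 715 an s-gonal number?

s = 5: P(5, 22) = 715. ✓
s = 7: P(7, 17) = 697 and P(7, 18) = 783; 715 is not s-gonal.
s = 10: P(10, 13) = 637 and P(10, 14) = 742; 715 is not s-gonal.
s = 11: P(11, 13) = 715. ✓
Hits: s ∈ {5, 11} → 2.

2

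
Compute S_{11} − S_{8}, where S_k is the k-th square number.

57

11² = 121 and 8² = 64.
Difference: 121 − 64 = 57.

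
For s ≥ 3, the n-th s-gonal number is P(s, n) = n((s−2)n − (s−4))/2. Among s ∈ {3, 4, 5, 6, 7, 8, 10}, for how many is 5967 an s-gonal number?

1

s = 3: P(3, 108) = 5886 and P(3, 109) = 5995; 5967 is not s-gonal.
s = 4: P(4, 77) = 5929 and P(4, 78) = 6084; 5967 is not s-gonal.
s = 5: P(5, 63) = 5922 and P(5, 64) = 6112; 5967 is not s-gonal.
s = 6: P(6, 54) = 5778 and P(6, 55) = 5995; 5967 is not s-gonal.
s = 7: P(7, 49) = 5929 and P(7, 50) = 6175; 5967 is not s-gonal.
s = 8: P(8, 44) = 5720 and P(8, 45) = 5985; 5967 is not s-gonal.
s = 10: P(10, 39) = 5967. ✓
Hits: s ∈ {10} → 1.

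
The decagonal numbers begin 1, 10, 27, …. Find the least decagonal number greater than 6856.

6930

Solve n(4n−3) > 6856 for integer n.
The largest n with value ≤ 6856 is 41 (since 6601 ≤ 6856 < 6930), so the first above is n = 42, value 6930.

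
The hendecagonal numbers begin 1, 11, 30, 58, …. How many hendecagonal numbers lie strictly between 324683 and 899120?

178

The n-th hendecagonal number is n(9n−7)/2.
Smallest index with value > 324683: n = 270 (giving 327105).
Largest index with value < 899120: n = 447 (giving 897576).
Indices 270 through 447: 178 terms.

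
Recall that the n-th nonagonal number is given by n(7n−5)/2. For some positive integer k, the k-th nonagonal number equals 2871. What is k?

29

Set n(7n−5)/2 = 2871, giving 7n² − 5n − 5742 = 0.
The discriminant is 25 + 56·2871 = 160801, and √160801 = 401.
So n = (5 + 401) / 14 = 406/14 = 29.
Check: 29·(7·29 − 5)/2 = 2871. ✓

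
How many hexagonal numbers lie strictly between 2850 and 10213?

The n-th hexagonal number is n(2n−1).
Smallest index with value > 2850: n = 39 (giving 3003).
Largest index with value < 10213: n = 71 (giving 10011).
Indices 39 through 71: 33 terms.

33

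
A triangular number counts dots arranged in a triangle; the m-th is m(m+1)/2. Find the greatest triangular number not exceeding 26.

21

Solve n(n+1)/2 ≤ 26 for integer n.
n = 6 gives 21 ≤ 26, while n = 7 gives 28 > 26; so the answer is 21.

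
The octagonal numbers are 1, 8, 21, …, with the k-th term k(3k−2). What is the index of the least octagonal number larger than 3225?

34

Solve n(3n−2) > 3225 for integer n.
The largest n with value ≤ 3225 is 33 (since 3201 ≤ 3225 < 3400), so the first above is n = 34, value 3400.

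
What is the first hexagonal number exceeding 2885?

Solve n(2n−1) > 2885 for integer n.
The largest n with value ≤ 2885 is 38 (since 2850 ≤ 2885 < 3003), so the first above is n = 39, value 3003.

3003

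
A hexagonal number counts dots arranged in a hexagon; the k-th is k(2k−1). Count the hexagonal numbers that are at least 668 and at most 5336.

33

The n-th hexagonal number is n(2n−1).
Smallest index with value ≥ 668: n = 19 (giving 703).
Largest index with value ≤ 5336: n = 51 (giving 5151).
Indices 19 through 51: 33 terms.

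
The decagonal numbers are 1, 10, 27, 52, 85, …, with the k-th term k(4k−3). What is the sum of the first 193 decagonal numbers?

Σ i(4i−3) = 4Σi² − 3Σi over i = 1..193.
Σi = 18721 and Σi² = 2415009.
4·2415009 − 3·18721 = 9603873.

9603873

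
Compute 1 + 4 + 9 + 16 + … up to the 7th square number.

140

Σ_{i=1}^{7} i² = 7·8·15/6 = 140.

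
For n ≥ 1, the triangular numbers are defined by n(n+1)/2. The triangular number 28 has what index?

Set n(n+1)/2 = 28, giving n² + n − 56 = 0.
So n = (-1 + 15) / 2 = 14/2 = 7.

7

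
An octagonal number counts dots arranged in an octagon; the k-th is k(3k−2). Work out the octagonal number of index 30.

The 30th octagonal number is n(3n−2) with n = 30.
30·(3·30 − 2) = 30·88 = 2640.

2640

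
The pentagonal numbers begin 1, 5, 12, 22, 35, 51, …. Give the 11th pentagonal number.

176

The 11th pentagonal number is n(3n−1)/2 with n = 11.
11·(3·11 − 1)/2 = 11·32/2 = 11·16 = 176.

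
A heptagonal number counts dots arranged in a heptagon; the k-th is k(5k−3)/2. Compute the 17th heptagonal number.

697

The 17th heptagonal number is n(5n−3)/2 with n = 17.
17·(5·17 − 3)/2 = 17·82/2 = 17·41 = 697.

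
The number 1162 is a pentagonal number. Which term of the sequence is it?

28

Set n(3n−1)/2 = 1162, giving 3n² − n − 2324 = 0.
The discriminant is 1 + 24·1162 = 27889, and √27889 = 167.
So n = (1 + 167) / 6 = 168/6 = 28.
Check: 28·(3·28 − 1)/2 = 1162. ✓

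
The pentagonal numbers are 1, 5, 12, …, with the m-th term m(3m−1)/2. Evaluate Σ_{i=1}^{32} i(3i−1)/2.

16896

Σ i(3i−1)/2 = (3Σi² − Σi) / 2 over i = 1..32.
Σi = 528 and Σi² = 11440.
(3·11440 − 1·528) / 2 = 33792/2 = 16896.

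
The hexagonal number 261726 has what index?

362

Set n(2n−1) = 261726, giving 2n² − n − 261726 = 0.
The discriminant is 1 + 8·261726 = 2093809, and √2093809 = 1447.
So n = (1 + 1447) / 4 = 1448/4 = 362.
Check: 362·(2·362 − 1) = 261726. ✓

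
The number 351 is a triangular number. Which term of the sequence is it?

Set n(n+1)/2 = 351, giving n² + n − 702 = 0.
So n = (-1 + 53) / 2 = 52/2 = 26.

26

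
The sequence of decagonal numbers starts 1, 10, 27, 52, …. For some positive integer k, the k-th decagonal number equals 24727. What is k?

Set n(4n−3) = 24727, giving 4n² − 3n − 24727 = 0.
The discriminant is 9 + 16·24727 = 395641, and √395641 = 629.
So n = (3 + 629) / 8 = 632/8 = 79.

79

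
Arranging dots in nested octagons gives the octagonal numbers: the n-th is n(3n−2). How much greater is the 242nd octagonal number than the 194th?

242·(3·242 − 2) = 175208 and 194·(3·194 − 2) = 112520.
Difference: 175208 − 112520 = 62688.

62688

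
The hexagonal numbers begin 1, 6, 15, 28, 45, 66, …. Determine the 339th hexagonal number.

229503

339·(2·339 − 1) = 339·677 = 229503.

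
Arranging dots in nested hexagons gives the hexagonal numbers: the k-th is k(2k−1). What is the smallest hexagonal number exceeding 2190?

2278

Solve n(2n−1) > 2190 for integer n.
The largest n with value ≤ 2190 is 33 (since 2145 ≤ 2190 < 2278), so the first above is n = 34, value 2278.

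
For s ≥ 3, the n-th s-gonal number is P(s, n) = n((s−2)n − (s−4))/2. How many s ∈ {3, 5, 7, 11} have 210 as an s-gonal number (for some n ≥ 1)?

2

s = 3: P(3, 20) = 210. ✓
s = 5: P(5, 12) = 210. ✓
s = 7: P(7, 9) = 189 and P(7, 10) = 235; 210 is not s-gonal.
s = 11: P(11, 7) = 196 and P(11, 8) = 260; 210 is not s-gonal.
Hits: s ∈ {3, 5} → 2.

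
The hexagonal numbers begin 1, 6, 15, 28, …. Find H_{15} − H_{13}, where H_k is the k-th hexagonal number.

15·(2·15 − 1) = 435 and 13·(2·13 − 1) = 325.
Difference: 435 − 325 = 110.

110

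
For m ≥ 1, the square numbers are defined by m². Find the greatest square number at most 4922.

Solve n² ≤ 4922 for integer n.
n = 70 gives 4900 ≤ 4922, while n = 71 gives 5041 > 4922; so the answer is 4900.

4900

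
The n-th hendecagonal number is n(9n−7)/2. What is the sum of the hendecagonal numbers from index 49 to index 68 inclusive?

306900

Σ i(9i−7)/2 = (9Σi² − 7Σi) / 2 over i = 49..68.
Σi = 2346 − 1176 = 1170 and Σi² = 107134 − 38024 = 69110.
(9·69110 − 7·1170) / 2 = 613800/2 = 306900.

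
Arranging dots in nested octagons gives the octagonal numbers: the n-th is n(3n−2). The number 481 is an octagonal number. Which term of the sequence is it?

13

Set n(3n−2) = 481, giving 3n² − 2n − 481 = 0.
The discriminant is 4 + 12·481 = 5776, and √5776 = 76.
So n = (2 + 76) / 6 = 78/6 = 13.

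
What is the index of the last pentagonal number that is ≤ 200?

Solve n(3n−1)/2 ≤ 200 for integer n.
n = 11 gives 176 ≤ 200, while n = 12 gives 210 > 200; so the answer is index 11.

11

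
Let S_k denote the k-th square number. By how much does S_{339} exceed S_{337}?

1352

339² = 114921 and 337² = 113569.
Difference: 114921 − 113569 = 1352.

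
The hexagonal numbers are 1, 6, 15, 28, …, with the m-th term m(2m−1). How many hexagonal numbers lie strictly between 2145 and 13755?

50

The n-th hexagonal number is n(2n−1).
Smallest index with value > 2145: n = 34 (giving 2278).
Largest index with value < 13755: n = 83 (giving 13695).
Indices 34 through 83: 50 terms.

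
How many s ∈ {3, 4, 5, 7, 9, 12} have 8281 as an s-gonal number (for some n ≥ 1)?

2

s = 3: P(3, 128) = 8256 and P(3, 129) = 8385; 8281 is not s-gonal.
s = 4: P(4, 91) = 8281. ✓
s = 5: P(5, 74) = 8177 and P(5, 75) = 8400; 8281 is not s-gonal.
s = 7: P(7, 57) = 8037 and P(7, 58) = 8323; 8281 is not s-gonal.
s = 9: P(9, 49) = 8281. ✓
s = 12: P(12, 41) = 8241 and P(12, 42) = 8652; 8281 is not s-gonal.
Hits: s ∈ {4, 9} → 2.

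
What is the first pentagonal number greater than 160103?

160230

Solve n(3n−1)/2 > 160103 for integer n.
The largest n with value ≤ 160103 is 326 (since 159251 ≤ 160103 < 160230), so the first above is n = 327, value 160230.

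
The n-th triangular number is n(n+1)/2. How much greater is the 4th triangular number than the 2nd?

7

4·5/2 = 10 and 2·3/2 = 3.
Difference: 10 − 3 = 7.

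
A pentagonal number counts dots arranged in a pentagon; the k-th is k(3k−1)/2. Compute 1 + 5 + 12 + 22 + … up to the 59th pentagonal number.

Σ i(3i−1)/2 = (3Σi² − Σi) / 2 over i = 1..59.
Σi = 1770 and Σi² = 70210.
(3·70210 − 1·1770) / 2 = 208860/2 = 104430.

104430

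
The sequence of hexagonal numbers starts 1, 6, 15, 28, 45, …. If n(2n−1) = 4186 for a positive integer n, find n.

46

Set n(2n−1) = 4186, giving 2n² − n − 4186 = 0.
The discriminant is 1 + 8·4186 = 33489, and √33489 = 183.
So n = (1 + 183) / 4 = 184/4 = 46.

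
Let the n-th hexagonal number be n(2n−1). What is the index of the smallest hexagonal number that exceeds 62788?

178

Solve n(2n−1) > 62788 for integer n.
The largest n with value ≤ 62788 is 177 (since 62481 ≤ 62788 < 63190), so the first above is n = 178, value 63190.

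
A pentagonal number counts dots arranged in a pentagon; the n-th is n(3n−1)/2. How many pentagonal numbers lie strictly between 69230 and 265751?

206

The n-th pentagonal number is n(3n−1)/2.
Smallest index with value > 69230: n = 216 (giving 69876).
Largest index with value < 265751: n = 421 (giving 265651).
Indices 216 through 421: 206 terms.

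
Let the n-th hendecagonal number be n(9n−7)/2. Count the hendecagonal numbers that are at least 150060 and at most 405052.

118

The n-th hendecagonal number is n(9n−7)/2.
Smallest index with value ≥ 150060: n = 183 (giving 150060).
Largest index with value ≤ 405052: n = 300 (giving 403950).
Indices 183 through 300: 118 terms.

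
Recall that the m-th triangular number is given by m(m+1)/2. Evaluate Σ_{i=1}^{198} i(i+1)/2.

Σ i(i+1)/2 = (Σi² + Σi) / 2 over i = 1..198.
Σi = 19701 and Σi² = 2607099.
(1·2607099 + 1·19701) / 2 = 2626800/2 = 1313400.

1313400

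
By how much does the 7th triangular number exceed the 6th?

7

Consecutive triangular numbers differ by n: T_{7} − T_{6} = 7.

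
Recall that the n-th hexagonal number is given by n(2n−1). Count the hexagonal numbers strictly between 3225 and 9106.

27

The n-th hexagonal number is n(2n−1).
Smallest index with value > 3225: n = 41 (giving 3321).
Largest index with value < 9106: n = 67 (giving 8911).
Indices 41 through 67: 27 terms.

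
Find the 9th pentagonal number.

The 9th pentagonal number is n(3n−1)/2 with n = 9.
9·(3·9 − 1)/2 = 9·26/2 = 9·13 = 117.

117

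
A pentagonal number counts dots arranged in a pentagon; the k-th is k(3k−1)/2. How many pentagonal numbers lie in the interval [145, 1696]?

The n-th pentagonal number is n(3n−1)/2.
Smallest index with value ≥ 145: n = 10 (giving 145).
Largest index with value ≤ 1696: n = 33 (giving 1617).
Indices 10 through 33: 24 terms.

24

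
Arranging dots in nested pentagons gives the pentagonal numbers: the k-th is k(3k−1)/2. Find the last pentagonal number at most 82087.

Solve n(3n−1)/2 ≤ 82087 for integer n.
n = 234 gives 82017 ≤ 82087, while n = 235 gives 82720 > 82087; so the answer is 82017.

82017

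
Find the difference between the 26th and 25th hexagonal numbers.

101

Consecutive hexagonal numbers differ by 4n − 3: here 4·26 − 3 = 101.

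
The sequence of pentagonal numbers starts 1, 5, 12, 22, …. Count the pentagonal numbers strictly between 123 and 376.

6

The n-th pentagonal number is n(3n−1)/2.
Smallest index with value > 123: n = 10 (giving 145).
Largest index with value < 376: n = 15 (giving 330).
Indices 10 through 15: 6 terms.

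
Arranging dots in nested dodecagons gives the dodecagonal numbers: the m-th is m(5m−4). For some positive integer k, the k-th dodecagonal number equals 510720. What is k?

Set n(5n−4) = 510720, giving 5n² − 4n − 510720 = 0.
The discriminant is 16 + 20·510720 = 10214416, and √10214416 = 3196.
So n = (4 + 3196) / 10 = 3200/10 = 320.

320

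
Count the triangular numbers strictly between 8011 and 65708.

The n-th triangular number is n(n+1)/2.
Smallest index with value > 8011: n = 127 (giving 8128).
Largest index with value < 65708: n = 362 (giving 65703).
Indices 127 through 362: 236 terms.

236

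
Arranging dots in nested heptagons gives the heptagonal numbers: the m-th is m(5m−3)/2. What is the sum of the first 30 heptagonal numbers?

22940

Σ i(5i−3)/2 = (5Σi² − 3Σi) / 2 over i = 1..30.
Σi = 465 and Σi² = 9455.
(5·9455 − 3·465) / 2 = 45880/2 = 22940.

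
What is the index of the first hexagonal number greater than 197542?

Solve n(2n−1) > 197542 for integer n.
The largest n with value ≤ 197542 is 314 (since 196878 ≤ 197542 < 198135), so the first above is n = 315, value 198135.

315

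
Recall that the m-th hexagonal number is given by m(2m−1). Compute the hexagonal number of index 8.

The 8th hexagonal number is n(2n−1) with n = 8.
8·(2·8 − 1) = 8·15 = 120.

120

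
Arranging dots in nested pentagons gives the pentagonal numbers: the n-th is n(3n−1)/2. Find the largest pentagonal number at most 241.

Solve n(3n−1)/2 ≤ 241 for integer n.
n = 12 gives 210 ≤ 241, while n = 13 gives 247 > 241; so the answer is 210.

210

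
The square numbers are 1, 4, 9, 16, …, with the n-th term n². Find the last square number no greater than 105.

100

Solve n² ≤ 105 for integer n.
n = 10 gives 100 ≤ 105, while n = 11 gives 121 > 105; so the answer is 100.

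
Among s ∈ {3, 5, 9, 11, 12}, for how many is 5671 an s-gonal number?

s = 3: P(3, 106) = 5671. ✓
s = 5: P(5, 61) = 5551 and P(5, 62) = 5735; 5671 is not s-gonal.
s = 9: P(9, 40) = 5500 and P(9, 41) = 5781; 5671 is not s-gonal.
s = 11: P(11, 35) = 5390 and P(11, 36) = 5706; 5671 is not s-gonal.
s = 12: P(12, 34) = 5644 and P(12, 35) = 5985; 5671 is not s-gonal.
Hits: s ∈ {3} → 1.

1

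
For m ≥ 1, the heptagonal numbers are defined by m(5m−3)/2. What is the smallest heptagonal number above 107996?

Solve n(5n−3)/2 > 107996 for integer n.
The largest n with value ≤ 107996 is 208 (since 107848 ≤ 107996 < 108889), so the first above is n = 209, value 108889.

108889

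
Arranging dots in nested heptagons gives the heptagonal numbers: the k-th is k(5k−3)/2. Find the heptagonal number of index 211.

110986

The 211th heptagonal number is n(5n−3)/2 with n = 211.
211·(5·211 − 3)/2 = 211·1052/2 = 211·526 = 110986.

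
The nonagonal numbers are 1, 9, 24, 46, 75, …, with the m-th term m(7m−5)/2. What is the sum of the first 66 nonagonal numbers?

337546

Σ i(7i−5)/2 = (7Σi² − 5Σi) / 2 over i = 1..66.
Σi = 2211 and Σi² = 98021.
(7·98021 − 5·2211) / 2 = 675092/2 = 337546.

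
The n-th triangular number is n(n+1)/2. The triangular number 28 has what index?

Set n(n+1)/2 = 28, giving n² + n − 56 = 0.
The discriminant is 1 + 8·28 = 225, and √225 = 15.
So n = (-1 + 15) / 2 = 14/2 = 7.
Check: 7·8/2 = 28. ✓

7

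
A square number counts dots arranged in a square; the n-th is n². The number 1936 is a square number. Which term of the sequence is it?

44

We need n² = 1936, so n = √1936 = 44.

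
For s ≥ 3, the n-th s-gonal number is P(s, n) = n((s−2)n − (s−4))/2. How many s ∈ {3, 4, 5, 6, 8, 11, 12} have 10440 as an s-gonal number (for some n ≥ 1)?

1

s = 3: P(3, 144) = 10440. ✓
s = 4: P(4, 102) = 10404 and P(4, 103) = 10609; 10440 is not s-gonal.
s = 5: P(5, 83) = 10292 and P(5, 84) = 10542; 10440 is not s-gonal.
s = 6: P(6, 72) = 10296 and P(6, 73) = 10585; 10440 is not s-gonal.
s = 8: P(8, 59) = 10325 and P(8, 60) = 10680; 10440 is not s-gonal.
s = 11: P(11, 48) = 10200 and P(11, 49) = 10633; 10440 is not s-gonal.
s = 12: P(12, 46) = 10396 and P(12, 47) = 10857; 10440 is not s-gonal.
Hits: s ∈ {3} → 1.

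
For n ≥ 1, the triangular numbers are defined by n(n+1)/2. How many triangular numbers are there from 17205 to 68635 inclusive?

186

The n-th triangular number is n(n+1)/2.
Smallest index with value ≥ 17205: n = 185 (giving 17205).
Largest index with value ≤ 68635: n = 370 (giving 68635).
Indices 185 through 370: 186 terms.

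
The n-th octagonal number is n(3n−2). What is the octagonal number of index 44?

5720

44·(3·44 − 2) = 44·130 = 5720.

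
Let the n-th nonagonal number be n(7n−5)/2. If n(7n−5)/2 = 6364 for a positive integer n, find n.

43

Set n(7n−5)/2 = 6364, giving 7n² − 5n − 12728 = 0.
The discriminant is 25 + 56·6364 = 356409, and √356409 = 597.
So n = (5 + 597) / 14 = 602/14 = 43.
Check: 43·(7·43 − 5)/2 = 6364. ✓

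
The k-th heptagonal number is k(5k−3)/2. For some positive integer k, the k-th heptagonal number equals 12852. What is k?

72

Set n(5n−3)/2 = 12852, giving 5n² − 3n − 25704 = 0.
So n = (3 + 717) / 10 = 720/10 = 72.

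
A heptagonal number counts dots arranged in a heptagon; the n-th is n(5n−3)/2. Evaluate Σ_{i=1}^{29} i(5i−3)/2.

20735

Σ i(5i−3)/2 = (5Σi² − 3Σi) / 2 over i = 1..29.
Σi = 435 and Σi² = 8555.
(5·8555 − 3·435) / 2 = 41470/2 = 20735.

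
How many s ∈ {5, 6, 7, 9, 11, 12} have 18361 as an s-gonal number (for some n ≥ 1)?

2

s = 5: P(5, 110) = 18095 and P(5, 111) = 18426; 18361 is not s-gonal.
s = 6: P(6, 96) = 18336 and P(6, 97) = 18721; 18361 is not s-gonal.
s = 7: P(7, 86) = 18361. ✓
s = 9: P(9, 72) = 17964 and P(9, 73) = 18469; 18361 is not s-gonal.
s = 11: P(11, 64) = 18208 and P(11, 65) = 18785; 18361 is not s-gonal.
s = 12: P(12, 61) = 18361. ✓
Hits: s ∈ {7, 12} → 2.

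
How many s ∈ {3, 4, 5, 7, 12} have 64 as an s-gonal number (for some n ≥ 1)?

s = 3: P(3, 10) = 55 and P(3, 11) = 66; 64 is not s-gonal.
s = 4: P(4, 8) = 64. ✓
s = 5: P(5, 6) = 51 and P(5, 7) = 70; 64 is not s-gonal.
s = 7: P(7, 5) = 55 and P(7, 6) = 81; 64 is not s-gonal.
s = 12: P(12, 4) = 64. ✓
Hits: s ∈ {4, 12} → 2.

2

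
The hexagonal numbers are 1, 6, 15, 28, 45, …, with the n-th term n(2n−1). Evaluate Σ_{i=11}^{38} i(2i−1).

Σ i(2i−1) = 2Σi² − Σi over i = 11..38.
Σi = 741 − 55 = 686 and Σi² = 19019 − 385 = 18634.
2·18634 − 1·686 = 36582.

36582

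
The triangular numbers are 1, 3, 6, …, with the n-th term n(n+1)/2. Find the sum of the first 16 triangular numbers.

Σ i(i+1)/2 = (Σi² + Σi) / 2 over i = 1..16.
Σi = 136 and Σi² = 1496.
(1·1496 + 1·136) / 2 = 1632/2 = 816.

816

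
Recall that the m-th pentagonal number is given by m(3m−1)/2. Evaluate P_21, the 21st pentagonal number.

The 21st pentagonal number is n(3n−1)/2 with n = 21.
21·(3·21 − 1)/2 = 21·62/2 = 21·31 = 651.

651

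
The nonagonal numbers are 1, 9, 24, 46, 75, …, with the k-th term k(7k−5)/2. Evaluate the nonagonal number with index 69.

The 69th nonagonal number is n(7n−5)/2 with n = 69.
69·(7·69 − 5)/2 = 69·478/2 = 69·239 = 16491.

16491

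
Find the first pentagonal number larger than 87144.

Solve n(3n−1)/2 > 87144 for integer n.
The largest n with value ≤ 87144 is 241 (since 87001 ≤ 87144 < 87725), so the first above is n = 242, value 87725.

87725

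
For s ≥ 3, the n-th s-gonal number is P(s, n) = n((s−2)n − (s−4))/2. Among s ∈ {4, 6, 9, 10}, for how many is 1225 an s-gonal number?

2

s = 4: P(4, 35) = 1225. ✓
s = 6: P(6, 25) = 1225. ✓
s = 9: P(9, 19) = 1216 and P(9, 20) = 1350; 1225 is not s-gonal.
s = 10: P(10, 17) = 1105 and P(10, 18) = 1242; 1225 is not s-gonal.
Hits: s ∈ {4, 6} → 2.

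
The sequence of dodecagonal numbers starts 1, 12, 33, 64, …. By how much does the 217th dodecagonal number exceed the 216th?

Consecutive dodecagonal numbers differ by 10n − 9: here 10·217 − 9 = 2161.

2161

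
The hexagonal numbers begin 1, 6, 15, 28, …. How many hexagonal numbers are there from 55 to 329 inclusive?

8

The n-th hexagonal number is n(2n−1).
Smallest index with value ≥ 55: n = 6 (giving 66).
Largest index with value ≤ 329: n = 13 (giving 325).
Indices 6 through 13: 8 terms.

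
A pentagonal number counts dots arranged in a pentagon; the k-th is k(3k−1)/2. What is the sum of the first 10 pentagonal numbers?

550

Σ i(3i−1)/2 = (3Σi² − Σi) / 2 over i = 1..10.
Σi = 55 and Σi² = 385.
(3·385 − 1·55) / 2 = 1100/2 = 550.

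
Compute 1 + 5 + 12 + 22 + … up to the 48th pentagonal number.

Σ i(3i−1)/2 = (3Σi² − Σi) / 2 over i = 1..48.
Σi = 1176 and Σi² = 38024.
(3·38024 − 1·1176) / 2 = 112896/2 = 56448.

56448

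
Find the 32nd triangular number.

The 32nd triangular number is n(n+1)/2 with n = 32.
32·33/2 = 1056/2 = 528.

528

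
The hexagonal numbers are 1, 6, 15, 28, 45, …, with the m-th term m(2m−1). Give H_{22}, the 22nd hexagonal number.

946

22·(2·22 − 1) = 22·43 = 946.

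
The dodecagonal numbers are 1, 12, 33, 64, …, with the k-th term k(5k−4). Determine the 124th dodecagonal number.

124·(5·124 − 4) = 124·616 = 76384.

76384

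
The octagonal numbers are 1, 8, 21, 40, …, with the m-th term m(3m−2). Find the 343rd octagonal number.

343·(3·343 − 2) = 343·1027 = 352261.

352261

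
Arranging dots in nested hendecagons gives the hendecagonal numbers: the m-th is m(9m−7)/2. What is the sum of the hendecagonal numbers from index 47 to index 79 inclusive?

595584

Σ i(9i−7)/2 = (9Σi² − 7Σi) / 2 over i = 47..79.
Σi = 3160 − 1081 = 2079 and Σi² = 167480 − 33511 = 133969.
(9·133969 − 7·2079) / 2 = 1191168/2 = 595584.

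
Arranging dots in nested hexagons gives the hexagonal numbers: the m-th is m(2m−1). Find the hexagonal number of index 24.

24·(2·24 − 1) = 24·47 = 1128.

1128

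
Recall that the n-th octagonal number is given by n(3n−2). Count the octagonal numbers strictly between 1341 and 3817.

The n-th octagonal number is n(3n−2).
Smallest index with value > 1341: n = 22 (giving 1408).
Largest index with value < 3817: n = 36 (giving 3816).
Indices 22 through 36: 15 terms.

15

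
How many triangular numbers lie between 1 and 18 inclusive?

The n-th triangular number is n(n+1)/2.
Smallest index with value ≥ 1: n = 1 (giving 1).
Largest index with value ≤ 18: n = 5 (giving 15).
Indices 1 through 5: 5 terms.

5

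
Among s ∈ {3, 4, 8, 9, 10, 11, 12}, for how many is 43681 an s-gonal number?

s = 3: P(3, 295) = 43660 and P(3, 296) = 43956; 43681 is not s-gonal.
s = 4: P(4, 209) = 43681. ✓
s = 8: P(8, 121) = 43681. ✓
s = 9: P(9, 112) = 43624 and P(9, 113) = 44409; 43681 is not s-gonal.
s = 10: P(10, 104) = 42952 and P(10, 105) = 43785; 43681 is not s-gonal.
s = 11: P(11, 98) = 42875 and P(11, 99) = 43758; 43681 is not s-gonal.
s = 12: P(12, 93) = 42873 and P(12, 94) = 43804; 43681 is not s-gonal.
Hits: s ∈ {4, 8} → 2.

2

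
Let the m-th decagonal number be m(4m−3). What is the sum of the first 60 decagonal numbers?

289750

Σ i(4i−3) = 4Σi² − 3Σi over i = 1..60.
Σi = 1830 and Σi² = 73810.
4·73810 − 3·1830 = 289750.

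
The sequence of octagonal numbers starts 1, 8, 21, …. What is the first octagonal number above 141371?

Solve n(3n−2) > 141371 for integer n.
The largest n with value ≤ 141371 is 217 (since 140833 ≤ 141371 < 142136), so the first above is n = 218, value 142136.

142136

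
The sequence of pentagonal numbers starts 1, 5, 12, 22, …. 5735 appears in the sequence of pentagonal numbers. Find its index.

Set n(3n−1)/2 = 5735, giving 3n² − n − 11470 = 0.
The discriminant is 1 + 24·5735 = 137641, and √137641 = 371.
So n = (1 + 371) / 6 = 372/6 = 62.
Check: 62·(3·62 − 1)/2 = 5735. ✓

62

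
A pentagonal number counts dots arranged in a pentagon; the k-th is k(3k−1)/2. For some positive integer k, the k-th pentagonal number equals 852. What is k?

24

Set n(3n−1)/2 = 852, giving 3n² − n − 1704 = 0.
The discriminant is 1 + 24·852 = 20449, and √20449 = 143.
So n = (1 + 143) / 6 = 144/6 = 24.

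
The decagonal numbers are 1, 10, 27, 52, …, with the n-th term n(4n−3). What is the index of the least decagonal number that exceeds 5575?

38

Solve n(4n−3) > 5575 for integer n.
The largest n with value ≤ 5575 is 37 (since 5365 ≤ 5575 < 5662), so the first above is n = 38, value 5662.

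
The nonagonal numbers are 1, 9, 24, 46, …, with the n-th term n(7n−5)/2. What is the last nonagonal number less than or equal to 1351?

Solve n(7n−5)/2 ≤ 1351 for integer n.
n = 20 gives 1350 ≤ 1351, while n = 21 gives 1491 > 1351; so the answer is 1350.

1350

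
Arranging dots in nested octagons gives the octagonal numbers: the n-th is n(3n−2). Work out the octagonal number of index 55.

The 55th octagonal number is n(3n−2) with n = 55.
55·(3·55 − 2) = 55·163 = 8965.

8965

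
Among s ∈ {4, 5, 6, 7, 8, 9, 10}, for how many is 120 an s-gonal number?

1

s = 4: P(4, 10) = 100 and P(4, 11) = 121; 120 is not s-gonal.
s = 5: P(5, 9) = 117 and P(5, 10) = 145; 120 is not s-gonal.
s = 6: P(6, 8) = 120. ✓
s = 7: P(7, 7) = 112 and P(7, 8) = 148; 120 is not s-gonal.
s = 8: P(8, 6) = 96 and P(8, 7) = 133; 120 is not s-gonal.
s = 9: P(9, 6) = 111 and P(9, 7) = 154; 120 is not s-gonal.
s = 10: P(10, 5) = 85 and P(10, 6) = 126; 120 is not s-gonal.
Hits: s ∈ {6} → 1.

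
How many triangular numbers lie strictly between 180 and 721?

19

The n-th triangular number is n(n+1)/2.
Smallest index with value > 180: n = 19 (giving 190).
Largest index with value < 721: n = 37 (giving 703).
Indices 19 through 37: 19 terms.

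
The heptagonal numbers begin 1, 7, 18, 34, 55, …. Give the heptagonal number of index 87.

18792

The 87th heptagonal number is n(5n−3)/2 with n = 87.
87·(5·87 − 3)/2 = 87·432/2 = 87·216 = 18792.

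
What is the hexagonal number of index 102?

20706

The 102nd hexagonal number is n(2n−1) with n = 102.
102·(2·102 − 1) = 102·203 = 20706.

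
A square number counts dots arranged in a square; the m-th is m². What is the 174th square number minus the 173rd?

n² − (n−1)² = 2n − 1, so 174² − 173² = 2·174 − 1 = 347.

347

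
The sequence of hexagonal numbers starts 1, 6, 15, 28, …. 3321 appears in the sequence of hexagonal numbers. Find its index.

41

Set n(2n−1) = 3321, giving 2n² − n − 3321 = 0.
So n = (1 + 163) / 4 = 164/4 = 41.
Check: 41·(2·41 − 1) = 3321. ✓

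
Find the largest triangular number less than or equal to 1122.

1081

Solve n(n+1)/2 ≤ 1122 for integer n.
n = 46 gives 1081 ≤ 1122, while n = 47 gives 1128 > 1122; so the answer is 1081.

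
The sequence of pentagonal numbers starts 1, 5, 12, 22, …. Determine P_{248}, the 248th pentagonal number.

The 248th pentagonal number is n(3n−1)/2 with n = 248.
248·(3·248 − 1)/2 = 248·743/2 = 92132.

92132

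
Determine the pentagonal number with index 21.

651

The 21st pentagonal number is n(3n−1)/2 with n = 21.
21·(3·21 − 1)/2 = 21·62/2 = 21·31 = 651.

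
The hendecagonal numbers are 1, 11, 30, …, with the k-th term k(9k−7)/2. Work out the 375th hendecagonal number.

The 375th hendecagonal number is n(9n−7)/2 with n = 375.
375·(9·375 − 7)/2 = 375·3368/2 = 375·1684 = 631500.

631500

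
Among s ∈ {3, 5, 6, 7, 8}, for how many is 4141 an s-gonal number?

1

s = 3: P(3, 90) = 4095 and P(3, 91) = 4186; 4141 is not s-gonal.
s = 5: P(5, 52) = 4030 and P(5, 53) = 4187; 4141 is not s-gonal.
s = 6: P(6, 45) = 4005 and P(6, 46) = 4186; 4141 is not s-gonal.
s = 7: P(7, 41) = 4141. ✓
s = 8: P(8, 37) = 4033 and P(8, 38) = 4256; 4141 is not s-gonal.
Hits: s ∈ {7} → 1.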